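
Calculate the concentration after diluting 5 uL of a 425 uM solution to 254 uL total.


C2 = C1 * V1 / V2
C2 = 425 * 5 / 254
C2 = 8.3661 uM

8.3661 uM


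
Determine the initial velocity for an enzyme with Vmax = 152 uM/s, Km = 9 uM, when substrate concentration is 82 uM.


v = Vmax * [S] / (Km + [S])
v = 152 * 82 / (9 + 82)
v = 136.967 uM/s

136.967 uM/s


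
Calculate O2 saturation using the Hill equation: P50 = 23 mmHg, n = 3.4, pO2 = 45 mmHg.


Y = pO2^n / (P50^n + pO2^n)
Y = 45^3.4 / (23^3.4 + 45^3.4)
Y = 90.74%

90.74%


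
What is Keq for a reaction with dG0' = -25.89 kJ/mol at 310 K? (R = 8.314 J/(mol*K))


Keq = exp(-dG0 * 1000 / (R * T))
Keq = exp(-(-25.89) * 1000 / (8.314 * 310))
Keq = 23045.8374

23045.8374


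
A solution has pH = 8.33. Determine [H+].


[H+] = 10^(-pH)
[H+] = 10^(-8.33)
[H+] = 4.677e-09 M

4.677e-09 M


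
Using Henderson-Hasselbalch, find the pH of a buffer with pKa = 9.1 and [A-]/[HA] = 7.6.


pH = pKa + log10([A-]/[HA])
pH = 9.1 + log10(7.6)
pH = 9.9808

9.9808


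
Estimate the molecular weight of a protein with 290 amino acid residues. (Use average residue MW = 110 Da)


MW = n_residues * 110 Da
MW = 290 * 110
MW = 31900 Da

31900 Da


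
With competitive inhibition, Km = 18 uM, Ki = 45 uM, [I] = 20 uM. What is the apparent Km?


Km_app = Km * (1 + [I]/Ki)
Km_app = 18 * (1 + 20/45)
Km_app = 26.0 uM

26.0 uM


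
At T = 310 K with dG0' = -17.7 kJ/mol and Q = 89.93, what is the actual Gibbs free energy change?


dG = dG0' + RT * ln(Q) / 1000
dG = -17.7 + 8.314 * 310 * ln(89.93) / 1000
dG = -6.1045 kJ/mol

-6.1045 kJ/mol


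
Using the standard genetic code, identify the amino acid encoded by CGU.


Standard genetic code lookup.
Codon CGU -> Arg

Arg


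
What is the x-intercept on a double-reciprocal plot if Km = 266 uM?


x-intercept = -1/Km
= -1/266
= -0.0038 1/uM

-0.0038 1/uM


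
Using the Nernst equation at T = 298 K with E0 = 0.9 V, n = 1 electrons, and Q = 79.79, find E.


E = E0 - (RT/nF) * ln(Q)
E = 0.9 - (8.314 * 298 / (1 * 96485)) * ln(79.79)
E = 0.7875 V

0.7875 V


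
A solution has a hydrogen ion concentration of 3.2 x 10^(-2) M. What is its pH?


pH = -log10([H+])
pH = -log10(3.2 x 10^(-2))
pH = 1.4949

1.4949


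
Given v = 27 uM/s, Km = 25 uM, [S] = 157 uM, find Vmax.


Vmax = v * (Km + [S]) / [S]
Vmax = 27 * (25 + 157) / 157
Vmax = 31.2994 uM/s

31.2994 uM/s


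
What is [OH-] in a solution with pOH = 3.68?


[OH-] = 10^(-pOH)
[OH-] = 10^(-3.68)
[OH-] = 2.089e-04 M

2.089e-04 M


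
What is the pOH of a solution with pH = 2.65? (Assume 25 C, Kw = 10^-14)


pOH = 14 - pH
pOH = 14 - 2.65
pOH = 11.35

11.35


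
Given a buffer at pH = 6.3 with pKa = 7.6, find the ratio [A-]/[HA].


[A-]/[HA] = 10^(pH - pKa)
= 10^(6.3 - 7.6)
= 0.0501

0.0501


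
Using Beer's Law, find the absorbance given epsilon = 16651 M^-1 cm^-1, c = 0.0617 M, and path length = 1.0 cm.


A = epsilon * c * l
A = 16651 * 0.0617 * 1.0
A = 1027.3667

1027.3667


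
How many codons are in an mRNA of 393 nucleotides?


codons = nucleotides / 3
codons = 393 / 3 = 131

131


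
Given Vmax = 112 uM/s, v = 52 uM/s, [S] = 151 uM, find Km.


Km = [S] * (Vmax - v) / v
Km = 151 * (112 - 52) / 52
Km = 174.2308 uM

174.2308 uM


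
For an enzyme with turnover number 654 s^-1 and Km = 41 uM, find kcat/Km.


Catalytic efficiency = kcat / Km
= 654 / 41
= 15.9512 uM^-1*s^-1

15.9512 uM^-1*s^-1


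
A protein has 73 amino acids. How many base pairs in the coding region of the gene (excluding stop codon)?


Each amino acid = 1 codon = 3 bp
bp = 73 * 3 = 219 bp

219 bp


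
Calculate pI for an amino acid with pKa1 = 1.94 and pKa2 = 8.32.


pI = (pKa1 + pKa2) / 2
pI = (1.94 + 8.32) / 2
pI = 5.13

5.13


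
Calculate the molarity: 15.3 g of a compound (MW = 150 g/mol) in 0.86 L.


C = (mass / MW) / volume
C = (15.3 / 150) / 0.86
C = 0.1186 M

0.1186 M


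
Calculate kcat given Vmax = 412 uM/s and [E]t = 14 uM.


kcat = Vmax / [E]t
kcat = 412 / 14
kcat = 29.4286 s^-1

29.4286 s^-1


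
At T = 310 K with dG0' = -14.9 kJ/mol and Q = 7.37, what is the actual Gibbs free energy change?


dG = dG0' + RT * ln(Q) / 1000
dG = -14.9 + 8.314 * 310 * ln(7.37) / 1000
dG = -9.752 kJ/mol

-9.752 kJ/mol


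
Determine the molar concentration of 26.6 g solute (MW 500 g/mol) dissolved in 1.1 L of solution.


C = (mass / MW) / volume
C = (26.6 / 500) / 1.1
C = 0.0484 M

0.0484 M


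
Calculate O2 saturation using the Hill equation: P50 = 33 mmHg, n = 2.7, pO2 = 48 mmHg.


Y = pO2^n / (P50^n + pO2^n)
Y = 48^2.7 / (33^2.7 + 48^2.7)
Y = 73.33%

73.33%


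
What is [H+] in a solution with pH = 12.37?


[H+] = 10^(-pH)
[H+] = 10^(-12.37)
[H+] = 4.266e-13 M

4.266e-13 M


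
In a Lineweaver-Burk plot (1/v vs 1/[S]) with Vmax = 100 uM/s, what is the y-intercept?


y-intercept = 1/Vmax
= 1/100
= 0.01 s/uM

0.01 s/uM


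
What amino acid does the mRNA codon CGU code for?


Standard genetic code lookup.
Codon CGU -> Arg

Arg


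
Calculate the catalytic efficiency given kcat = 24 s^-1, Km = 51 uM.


Catalytic efficiency = kcat / Km
= 24 / 51
= 0.4706 uM^-1*s^-1

0.4706 uM^-1*s^-1


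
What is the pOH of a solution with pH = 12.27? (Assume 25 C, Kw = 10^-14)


pOH = 14 - pH
pOH = 14 - 12.27
pOH = 1.73

1.73


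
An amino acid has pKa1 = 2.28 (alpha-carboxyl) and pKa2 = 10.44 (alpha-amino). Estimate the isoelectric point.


pI = (pKa1 + pKa2) / 2
pI = (2.28 + 10.44) / 2
pI = 6.36

6.36


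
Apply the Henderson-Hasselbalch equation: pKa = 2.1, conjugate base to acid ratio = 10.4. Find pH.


pH = pKa + log10([A-]/[HA])
pH = 2.1 + log10(10.4)
pH = 3.117

3.117


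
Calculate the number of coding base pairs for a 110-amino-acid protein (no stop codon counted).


Each amino acid = 1 codon = 3 bp
bp = 110 * 3 = 330 bp

330 bp


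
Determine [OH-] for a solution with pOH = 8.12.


[OH-] = 10^(-pOH)
[OH-] = 10^(-8.12)
[OH-] = 7.586e-09 M

7.586e-09 M


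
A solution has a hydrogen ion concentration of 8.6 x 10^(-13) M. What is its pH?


pH = -log10([H+])
pH = -log10(8.6 x 10^(-13))
pH = 12.0655

12.0655


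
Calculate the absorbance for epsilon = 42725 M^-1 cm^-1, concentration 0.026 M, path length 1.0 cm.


A = epsilon * c * l
A = 42725 * 0.026 * 1.0
A = 1110.85

1110.85


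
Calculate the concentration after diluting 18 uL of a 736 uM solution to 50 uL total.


C2 = C1 * V1 / V2
C2 = 736 * 18 / 50
C2 = 264.96 uM

264.96 uM


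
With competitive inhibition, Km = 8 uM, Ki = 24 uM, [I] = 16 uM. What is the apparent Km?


Km_app = Km * (1 + [I]/Ki)
Km_app = 8 * (1 + 16/24)
Km_app = 13.3333 uM

13.3333 uM


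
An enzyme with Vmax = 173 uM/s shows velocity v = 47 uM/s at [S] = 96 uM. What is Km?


Km = [S] * (Vmax - v) / v
Km = 96 * (173 - 47) / 47
Km = 257.3617 uM

257.3617 uM


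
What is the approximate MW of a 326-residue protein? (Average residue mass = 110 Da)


MW = n_residues * 110 Da
MW = 326 * 110
MW = 35860 Da

35860 Da


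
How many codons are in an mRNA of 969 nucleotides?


codons = nucleotides / 3
codons = 969 / 3 = 323

323


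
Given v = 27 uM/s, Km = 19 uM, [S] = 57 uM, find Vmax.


Vmax = v * (Km + [S]) / [S]
Vmax = 27 * (19 + 57) / 57
Vmax = 36.0 uM/s

36.0 uM/s


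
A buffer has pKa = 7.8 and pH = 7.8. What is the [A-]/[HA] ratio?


[A-]/[HA] = 10^(pH - pKa)
= 10^(7.8 - 7.8)
= 1.0

1.0


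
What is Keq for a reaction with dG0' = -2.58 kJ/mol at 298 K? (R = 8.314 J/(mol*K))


Keq = exp(-dG0 * 1000 / (R * T))
Keq = exp(-(-2.58) * 1000 / (8.314 * 298))
Keq = 2.833

2.833


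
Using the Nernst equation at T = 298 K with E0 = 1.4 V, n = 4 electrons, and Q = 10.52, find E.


E = E0 - (RT/nF) * ln(Q)
E = 1.4 - (8.314 * 298 / (4 * 96485)) * ln(10.52)
E = 1.3849 V

1.3849 V


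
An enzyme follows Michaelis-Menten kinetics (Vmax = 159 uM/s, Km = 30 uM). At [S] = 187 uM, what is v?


v = Vmax * [S] / (Km + [S])
v = 159 * 187 / (30 + 187)
v = 137.0184 uM/s

137.0184 uM/s


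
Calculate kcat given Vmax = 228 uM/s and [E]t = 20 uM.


kcat = Vmax / [E]t
kcat = 228 / 20
kcat = 11.4 s^-1

11.4 s^-1


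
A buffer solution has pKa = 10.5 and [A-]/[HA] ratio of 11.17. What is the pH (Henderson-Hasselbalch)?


pH = pKa + log10([A-]/[HA])
pH = 10.5 + log10(11.17)
pH = 11.5481

11.5481


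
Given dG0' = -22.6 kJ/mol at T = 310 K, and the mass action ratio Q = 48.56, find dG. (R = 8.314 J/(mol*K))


dG = dG0' + RT * ln(Q) / 1000
dG = -22.6 + 8.314 * 310 * ln(48.56) / 1000
dG = -12.5927 kJ/mol

-12.5927 kJ/mol


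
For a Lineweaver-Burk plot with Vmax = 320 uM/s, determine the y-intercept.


y-intercept = 1/Vmax
= 1/320
= 0.0031 s/uM

0.0031 s/uM


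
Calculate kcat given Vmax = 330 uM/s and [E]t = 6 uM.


kcat = Vmax / [E]t
kcat = 330 / 6
kcat = 55.0 s^-1

55.0 s^-1


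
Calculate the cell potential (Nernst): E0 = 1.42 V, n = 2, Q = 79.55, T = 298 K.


E = E0 - (RT/nF) * ln(Q)
E = 1.42 - (8.314 * 298 / (2 * 96485)) * ln(79.55)
E = 1.3638 V

1.3638 V


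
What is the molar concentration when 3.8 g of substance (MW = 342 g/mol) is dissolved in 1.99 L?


C = (mass / MW) / volume
C = (3.8 / 342) / 1.99
C = 0.0056 M

0.0056 M


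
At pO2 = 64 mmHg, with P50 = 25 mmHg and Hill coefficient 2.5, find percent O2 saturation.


Y = pO2^n / (P50^n + pO2^n)
Y = 64^2.5 / (25^2.5 + 64^2.5)
Y = 91.29%

91.29%


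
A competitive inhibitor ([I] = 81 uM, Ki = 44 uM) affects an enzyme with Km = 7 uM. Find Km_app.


Km_app = Km * (1 + [I]/Ki)
Km_app = 7 * (1 + 81/44)
Km_app = 19.8864 uM

19.8864 uM


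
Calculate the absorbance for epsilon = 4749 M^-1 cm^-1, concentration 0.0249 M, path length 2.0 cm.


A = epsilon * c * l
A = 4749 * 0.0249 * 2.0
A = 236.5002

236.5002


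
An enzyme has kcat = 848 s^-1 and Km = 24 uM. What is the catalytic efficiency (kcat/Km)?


Catalytic efficiency = kcat / Km
= 848 / 24
= 35.3333 uM^-1*s^-1

35.3333 uM^-1*s^-1


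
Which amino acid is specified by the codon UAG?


Standard genetic code lookup.
Codon UAG -> Stop

Stop


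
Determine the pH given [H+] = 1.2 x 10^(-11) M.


pH = -log10([H+])
pH = -log10(1.2 x 10^(-11))
pH = 10.9208

10.9208


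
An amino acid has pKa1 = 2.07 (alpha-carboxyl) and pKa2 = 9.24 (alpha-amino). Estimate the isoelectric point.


pI = (pKa1 + pKa2) / 2
pI = (2.07 + 9.24) / 2
pI = 5.655

5.655


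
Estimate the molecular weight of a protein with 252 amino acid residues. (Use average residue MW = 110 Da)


MW = n_residues * 110 Da
MW = 252 * 110
MW = 27720 Da

27720 Da


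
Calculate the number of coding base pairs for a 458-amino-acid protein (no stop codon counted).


Each amino acid = 1 codon = 3 bp
bp = 458 * 3 = 1374 bp

1374 bp


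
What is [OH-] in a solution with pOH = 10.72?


[OH-] = 10^(-pOH)
[OH-] = 10^(-10.72)
[OH-] = 1.905e-11 M

1.905e-11 M


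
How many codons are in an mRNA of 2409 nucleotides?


codons = nucleotides / 3
codons = 2409 / 3 = 803

803


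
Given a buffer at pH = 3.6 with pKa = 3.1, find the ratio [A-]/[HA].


[A-]/[HA] = 10^(pH - pKa)
= 10^(3.6 - 3.1)
= 3.1623

3.1623


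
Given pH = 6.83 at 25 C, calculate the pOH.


pOH = 14 - pH
pOH = 14 - 6.83
pOH = 7.17

7.17


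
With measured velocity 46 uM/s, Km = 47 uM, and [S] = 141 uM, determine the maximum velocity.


Vmax = v * (Km + [S]) / [S]
Vmax = 46 * (47 + 141) / 141
Vmax = 61.3333 uM/s

61.3333 uM/s


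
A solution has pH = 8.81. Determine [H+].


[H+] = 10^(-pH)
[H+] = 10^(-8.81)
[H+] = 1.549e-09 M

1.549e-09 M


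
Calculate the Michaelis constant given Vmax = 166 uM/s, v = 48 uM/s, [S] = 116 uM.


Km = [S] * (Vmax - v) / v
Km = 116 * (166 - 48) / 48
Km = 285.1667 uM

285.1667 uM


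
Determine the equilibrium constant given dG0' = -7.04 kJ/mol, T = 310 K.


Keq = exp(-dG0 * 1000 / (R * T))
Keq = exp(-(-7.04) * 1000 / (8.314 * 310))
Keq = 15.3559

15.3559


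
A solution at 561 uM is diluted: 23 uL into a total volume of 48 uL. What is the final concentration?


C2 = C1 * V1 / V2
C2 = 561 * 23 / 48
C2 = 268.8125 uM

268.8125 uM


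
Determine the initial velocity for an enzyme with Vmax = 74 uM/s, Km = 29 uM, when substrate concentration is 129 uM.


v = Vmax * [S] / (Km + [S])
v = 74 * 129 / (29 + 129)
v = 60.4177 uM/s

60.4177 uM/s


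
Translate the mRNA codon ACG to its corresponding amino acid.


Standard genetic code lookup.
Codon ACG -> Thr

Thr


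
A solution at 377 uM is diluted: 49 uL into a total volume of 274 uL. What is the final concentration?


C2 = C1 * V1 / V2
C2 = 377 * 49 / 274
C2 = 67.4197 uM

67.4197 uM


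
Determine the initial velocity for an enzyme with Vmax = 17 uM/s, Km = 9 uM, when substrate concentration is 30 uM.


v = Vmax * [S] / (Km + [S])
v = 17 * 30 / (9 + 30)
v = 13.0769 uM/s

13.0769 uM/s


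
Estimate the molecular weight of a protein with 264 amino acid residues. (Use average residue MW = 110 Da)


MW = n_residues * 110 Da
MW = 264 * 110
MW = 29040 Da

29040 Da


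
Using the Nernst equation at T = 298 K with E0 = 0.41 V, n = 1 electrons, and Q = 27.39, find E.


E = E0 - (RT/nF) * ln(Q)
E = 0.41 - (8.314 * 298 / (1 * 96485)) * ln(27.39)
E = 0.325 V

0.325 V


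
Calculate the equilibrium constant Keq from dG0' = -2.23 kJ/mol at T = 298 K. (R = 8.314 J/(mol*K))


Keq = exp(-dG0 * 1000 / (R * T))
Keq = exp(-(-2.23) * 1000 / (8.314 * 298))
Keq = 2.4598

2.4598


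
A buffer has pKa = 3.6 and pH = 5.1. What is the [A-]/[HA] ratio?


[A-]/[HA] = 10^(pH - pKa)
= 10^(5.1 - 3.6)
= 31.6228

31.6228


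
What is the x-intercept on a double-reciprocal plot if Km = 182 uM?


x-intercept = -1/Km
= -1/182
= -0.0055 1/uM

-0.0055 1/uM


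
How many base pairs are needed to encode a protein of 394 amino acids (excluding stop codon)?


Each amino acid = 1 codon = 3 bp
bp = 394 * 3 = 1182 bp

1182 bp


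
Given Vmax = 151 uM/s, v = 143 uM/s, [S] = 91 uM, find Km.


Km = [S] * (Vmax - v) / v
Km = 91 * (151 - 143) / 143
Km = 5.0909 uM

5.0909 uM


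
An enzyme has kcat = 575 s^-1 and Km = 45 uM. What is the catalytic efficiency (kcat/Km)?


Catalytic efficiency = kcat / Km
= 575 / 45
= 12.7778 uM^-1*s^-1

12.7778 uM^-1*s^-1


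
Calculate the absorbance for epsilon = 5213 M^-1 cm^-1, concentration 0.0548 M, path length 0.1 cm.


A = epsilon * c * l
A = 5213 * 0.0548 * 0.1
A = 28.5672

28.5672


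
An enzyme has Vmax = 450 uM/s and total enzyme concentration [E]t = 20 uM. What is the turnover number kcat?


kcat = Vmax / [E]t
kcat = 450 / 20
kcat = 22.5 s^-1

22.5 s^-1


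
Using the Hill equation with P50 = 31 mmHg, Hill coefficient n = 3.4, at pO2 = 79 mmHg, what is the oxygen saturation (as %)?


Y = pO2^n / (P50^n + pO2^n)
Y = 79^3.4 / (31^3.4 + 79^3.4)
Y = 96.01%

96.01%


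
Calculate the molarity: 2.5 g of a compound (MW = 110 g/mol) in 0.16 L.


C = (mass / MW) / volume
C = (2.5 / 110) / 0.16
C = 0.142 M

0.142 M


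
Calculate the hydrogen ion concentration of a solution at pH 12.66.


[H+] = 10^(-pH)
[H+] = 10^(-12.66)
[H+] = 2.188e-13 M

2.188e-13 M


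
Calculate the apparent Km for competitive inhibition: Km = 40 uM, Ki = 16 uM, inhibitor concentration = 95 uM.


Km_app = Km * (1 + [I]/Ki)
Km_app = 40 * (1 + 95/16)
Km_app = 277.5 uM

277.5 uM


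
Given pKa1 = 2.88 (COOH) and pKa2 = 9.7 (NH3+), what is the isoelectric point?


pI = (pKa1 + pKa2) / 2
pI = (2.88 + 9.7) / 2
pI = 6.29

6.29


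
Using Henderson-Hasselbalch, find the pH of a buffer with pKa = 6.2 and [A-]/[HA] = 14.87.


pH = pKa + log10([A-]/[HA])
pH = 6.2 + log10(14.87)
pH = 7.3723

7.3723


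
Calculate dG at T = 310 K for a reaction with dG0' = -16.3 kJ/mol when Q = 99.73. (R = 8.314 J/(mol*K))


dG = dG0' + RT * ln(Q) / 1000
dG = -16.3 + 8.314 * 310 * ln(99.73) / 1000
dG = -4.4379 kJ/mol

-4.4379 kJ/mol


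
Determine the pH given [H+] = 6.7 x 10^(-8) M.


pH = -log10([H+])
pH = -log10(6.7 x 10^(-8))
pH = 7.1739

7.1739


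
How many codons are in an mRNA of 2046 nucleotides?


codons = nucleotides / 3
codons = 2046 / 3 = 682

682


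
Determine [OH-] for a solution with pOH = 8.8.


[OH-] = 10^(-pOH)
[OH-] = 10^(-8.8)
[OH-] = 1.585e-09 M

1.585e-09 M


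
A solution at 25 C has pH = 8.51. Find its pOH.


pOH = 14 - pH
pOH = 14 - 8.51
pOH = 5.49

5.49


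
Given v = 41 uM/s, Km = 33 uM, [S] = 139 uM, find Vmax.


Vmax = v * (Km + [S]) / [S]
Vmax = 41 * (33 + 139) / 139
Vmax = 50.7338 uM/s

50.7338 uM/s


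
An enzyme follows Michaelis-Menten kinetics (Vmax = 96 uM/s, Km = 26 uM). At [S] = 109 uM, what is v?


v = Vmax * [S] / (Km + [S])
v = 96 * 109 / (26 + 109)
v = 77.5111 uM/s

77.5111 uM/s


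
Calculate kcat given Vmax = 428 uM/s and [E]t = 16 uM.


kcat = Vmax / [E]t
kcat = 428 / 16
kcat = 26.75 s^-1

26.75 s^-1


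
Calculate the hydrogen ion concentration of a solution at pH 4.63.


[H+] = 10^(-pH)
[H+] = 10^(-4.63)
[H+] = 2.344e-05 M

2.344e-05 M


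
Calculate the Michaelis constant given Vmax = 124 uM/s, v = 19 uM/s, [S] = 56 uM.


Km = [S] * (Vmax - v) / v
Km = 56 * (124 - 19) / 19
Km = 309.4737 uM

309.4737 uM


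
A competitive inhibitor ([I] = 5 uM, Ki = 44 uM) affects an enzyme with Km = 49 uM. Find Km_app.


Km_app = Km * (1 + [I]/Ki)
Km_app = 49 * (1 + 5/44)
Km_app = 54.5682 uM

54.5682 uM


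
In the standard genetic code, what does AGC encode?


Standard genetic code lookup.
Codon AGC -> Ser

Ser


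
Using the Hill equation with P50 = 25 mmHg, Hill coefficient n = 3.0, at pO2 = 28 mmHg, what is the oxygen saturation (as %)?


Y = pO2^n / (P50^n + pO2^n)
Y = 28^3.0 / (25^3.0 + 28^3.0)
Y = 58.42%

58.42%


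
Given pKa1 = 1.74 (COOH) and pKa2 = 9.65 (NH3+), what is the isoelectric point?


pI = (pKa1 + pKa2) / 2
pI = (1.74 + 9.65) / 2
pI = 5.695

5.695


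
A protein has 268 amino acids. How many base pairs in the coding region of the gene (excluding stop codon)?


Each amino acid = 1 codon = 3 bp
bp = 268 * 3 = 804 bp

804 bp


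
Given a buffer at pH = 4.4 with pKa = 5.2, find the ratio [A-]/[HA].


[A-]/[HA] = 10^(pH - pKa)
= 10^(4.4 - 5.2)
= 0.1585

0.1585


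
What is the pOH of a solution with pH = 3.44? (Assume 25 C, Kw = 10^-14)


pOH = 14 - pH
pOH = 14 - 3.44
pOH = 10.56

10.56


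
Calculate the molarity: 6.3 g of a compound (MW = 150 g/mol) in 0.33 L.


C = (mass / MW) / volume
C = (6.3 / 150) / 0.33
C = 0.1273 M

0.1273 M


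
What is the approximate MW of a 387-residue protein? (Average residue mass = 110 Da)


MW = n_residues * 110 Da
MW = 387 * 110
MW = 42570 Da

42570 Da


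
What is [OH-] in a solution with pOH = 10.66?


[OH-] = 10^(-pOH)
[OH-] = 10^(-10.66)
[OH-] = 2.188e-11 M

2.188e-11 M


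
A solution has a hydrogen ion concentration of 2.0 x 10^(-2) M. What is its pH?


pH = -log10([H+])
pH = -log10(2.0 x 10^(-2))
pH = 1.699

1.699


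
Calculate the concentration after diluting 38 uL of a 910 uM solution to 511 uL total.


C2 = C1 * V1 / V2
C2 = 910 * 38 / 511
C2 = 67.6712 uM

67.6712 uM


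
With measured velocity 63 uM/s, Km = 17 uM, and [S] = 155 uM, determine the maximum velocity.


Vmax = v * (Km + [S]) / [S]
Vmax = 63 * (17 + 155) / 155
Vmax = 69.9097 uM/s

69.9097 uM/s


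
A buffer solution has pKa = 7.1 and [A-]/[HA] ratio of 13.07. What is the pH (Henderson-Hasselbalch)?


pH = pKa + log10([A-]/[HA])
pH = 7.1 + log10(13.07)
pH = 8.2163

8.2163


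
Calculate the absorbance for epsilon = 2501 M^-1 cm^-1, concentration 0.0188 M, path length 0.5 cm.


A = epsilon * c * l
A = 2501 * 0.0188 * 0.5
A = 23.5094

23.5094


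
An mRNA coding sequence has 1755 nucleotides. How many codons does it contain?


codons = nucleotides / 3
codons = 1755 / 3 = 585

585


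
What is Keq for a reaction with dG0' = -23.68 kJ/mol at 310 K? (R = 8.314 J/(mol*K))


Keq = exp(-dG0 * 1000 / (R * T))
Keq = exp(-(-23.68) * 1000 / (8.314 * 310))
Keq = 9776.7973

9776.7973


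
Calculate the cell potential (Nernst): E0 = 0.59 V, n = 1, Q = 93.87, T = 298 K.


E = E0 - (RT/nF) * ln(Q)
E = 0.59 - (8.314 * 298 / (1 * 96485)) * ln(93.87)
E = 0.4734 V

0.4734 V


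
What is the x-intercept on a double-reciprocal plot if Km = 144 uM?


x-intercept = -1/Km
= -1/144
= -0.0069 1/uM

-0.0069 1/uM


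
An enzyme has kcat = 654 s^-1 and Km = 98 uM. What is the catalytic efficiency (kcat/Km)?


Catalytic efficiency = kcat / Km
= 654 / 98
= 6.6735 uM^-1*s^-1

6.6735 uM^-1*s^-1


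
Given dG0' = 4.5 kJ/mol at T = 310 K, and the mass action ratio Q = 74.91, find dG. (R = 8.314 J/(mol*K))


dG = dG0' + RT * ln(Q) / 1000
dG = 4.5 + 8.314 * 310 * ln(74.91) / 1000
dG = 15.6245 kJ/mol

15.6245 kJ/mol


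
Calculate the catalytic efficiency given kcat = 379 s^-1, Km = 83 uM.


Catalytic efficiency = kcat / Km
= 379 / 83
= 4.5663 uM^-1*s^-1

4.5663 uM^-1*s^-1


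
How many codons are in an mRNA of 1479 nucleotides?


codons = nucleotides / 3
codons = 1479 / 3 = 493

493


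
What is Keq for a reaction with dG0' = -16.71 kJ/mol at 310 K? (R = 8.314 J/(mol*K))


Keq = exp(-dG0 * 1000 / (R * T))
Keq = exp(-(-16.71) * 1000 / (8.314 * 310))
Keq = 654.2102

654.2102


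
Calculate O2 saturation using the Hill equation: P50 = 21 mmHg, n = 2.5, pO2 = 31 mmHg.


Y = pO2^n / (P50^n + pO2^n)
Y = 31^2.5 / (21^2.5 + 31^2.5)
Y = 72.58%

72.58%


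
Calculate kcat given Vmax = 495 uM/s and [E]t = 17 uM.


kcat = Vmax / [E]t
kcat = 495 / 17
kcat = 29.1176 s^-1

29.1176 s^-1


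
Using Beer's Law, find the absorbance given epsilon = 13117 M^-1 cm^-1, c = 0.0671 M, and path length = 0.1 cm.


A = epsilon * c * l
A = 13117 * 0.0671 * 0.1
A = 88.0151

88.0151


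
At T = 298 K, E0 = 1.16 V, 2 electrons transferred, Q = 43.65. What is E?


E = E0 - (RT/nF) * ln(Q)
E = 1.16 - (8.314 * 298 / (2 * 96485)) * ln(43.65)
E = 1.1115 V

1.1115 V


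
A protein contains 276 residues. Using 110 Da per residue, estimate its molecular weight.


MW = n_residues * 110 Da
MW = 276 * 110
MW = 30360 Da

30360 Da


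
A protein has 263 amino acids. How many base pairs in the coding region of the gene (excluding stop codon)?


Each amino acid = 1 codon = 3 bp
bp = 263 * 3 = 789 bp

789 bp


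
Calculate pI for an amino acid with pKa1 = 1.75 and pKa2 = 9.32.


pI = (pKa1 + pKa2) / 2
pI = (1.75 + 9.32) / 2
pI = 5.535

5.535


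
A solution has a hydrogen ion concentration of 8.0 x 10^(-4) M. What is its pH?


pH = -log10([H+])
pH = -log10(8.0 x 10^(-4))
pH = 3.0969

3.0969


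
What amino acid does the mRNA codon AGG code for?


Standard genetic code lookup.
Codon AGG -> Arg

Arg


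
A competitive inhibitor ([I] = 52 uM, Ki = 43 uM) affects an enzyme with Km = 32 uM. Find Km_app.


Km_app = Km * (1 + [I]/Ki)
Km_app = 32 * (1 + 52/43)
Km_app = 70.6977 uM

70.6977 uM


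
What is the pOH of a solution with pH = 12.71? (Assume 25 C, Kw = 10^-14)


pOH = 14 - pH
pOH = 14 - 12.71
pOH = 1.29

1.29


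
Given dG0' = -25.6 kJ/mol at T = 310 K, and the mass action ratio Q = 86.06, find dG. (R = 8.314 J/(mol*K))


dG = dG0' + RT * ln(Q) / 1000
dG = -25.6 + 8.314 * 310 * ln(86.06) / 1000
dG = -14.1178 kJ/mol

-14.1178 kJ/mol


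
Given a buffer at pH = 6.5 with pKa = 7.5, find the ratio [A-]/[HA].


[A-]/[HA] = 10^(pH - pKa)
= 10^(6.5 - 7.5)
= 0.1

0.1


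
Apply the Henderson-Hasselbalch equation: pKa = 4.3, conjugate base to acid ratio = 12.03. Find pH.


pH = pKa + log10([A-]/[HA])
pH = 4.3 + log10(12.03)
pH = 5.3803

5.3803


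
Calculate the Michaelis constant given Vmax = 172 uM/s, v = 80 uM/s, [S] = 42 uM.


Km = [S] * (Vmax - v) / v
Km = 42 * (172 - 80) / 80
Km = 48.3 uM

48.3 uM


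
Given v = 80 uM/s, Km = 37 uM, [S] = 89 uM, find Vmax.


Vmax = v * (Km + [S]) / [S]
Vmax = 80 * (37 + 89) / 89
Vmax = 113.2584 uM/s

113.2584 uM/s


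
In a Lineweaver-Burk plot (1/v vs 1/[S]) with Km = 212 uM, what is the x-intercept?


x-intercept = -1/Km
= -1/212
= -0.0047 1/uM

-0.0047 1/uM


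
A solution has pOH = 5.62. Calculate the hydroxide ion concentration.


[OH-] = 10^(-pOH)
[OH-] = 10^(-5.62)
[OH-] = 2.399e-06 M

2.399e-06 M


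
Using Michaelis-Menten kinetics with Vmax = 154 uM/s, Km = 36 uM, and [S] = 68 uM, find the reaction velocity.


v = Vmax * [S] / (Km + [S])
v = 154 * 68 / (36 + 68)
v = 100.6923 uM/s

100.6923 uM/s


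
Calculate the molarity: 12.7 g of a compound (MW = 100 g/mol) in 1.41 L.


C = (mass / MW) / volume
C = (12.7 / 100) / 1.41
C = 0.0901 M

0.0901 M


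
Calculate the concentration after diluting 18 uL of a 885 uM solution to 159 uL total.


C2 = C1 * V1 / V2
C2 = 885 * 18 / 159
C2 = 100.1887 uM

100.1887 uM


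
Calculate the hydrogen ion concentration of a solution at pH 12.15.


[H+] = 10^(-pH)
[H+] = 10^(-12.15)
[H+] = 7.079e-13 M

7.079e-13 M


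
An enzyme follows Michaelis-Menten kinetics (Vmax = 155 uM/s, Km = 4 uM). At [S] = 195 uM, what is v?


v = Vmax * [S] / (Km + [S])
v = 155 * 195 / (4 + 195)
v = 151.8844 uM/s

151.8844 uM/s


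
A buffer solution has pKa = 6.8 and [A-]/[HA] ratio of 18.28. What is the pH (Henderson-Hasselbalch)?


pH = pKa + log10([A-]/[HA])
pH = 6.8 + log10(18.28)
pH = 8.062

8.062


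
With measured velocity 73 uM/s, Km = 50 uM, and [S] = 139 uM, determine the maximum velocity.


Vmax = v * (Km + [S]) / [S]
Vmax = 73 * (50 + 139) / 139
Vmax = 99.259 uM/s

99.259 uM/s


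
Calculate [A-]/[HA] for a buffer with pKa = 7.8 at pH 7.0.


[A-]/[HA] = 10^(pH - pKa)
= 10^(7.0 - 7.8)
= 0.1585

0.1585


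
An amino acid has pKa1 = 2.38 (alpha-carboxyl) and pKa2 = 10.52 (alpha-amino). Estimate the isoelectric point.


pI = (pKa1 + pKa2) / 2
pI = (2.38 + 10.52) / 2
pI = 6.45

6.45


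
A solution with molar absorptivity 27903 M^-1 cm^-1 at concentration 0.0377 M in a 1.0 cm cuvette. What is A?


A = epsilon * c * l
A = 27903 * 0.0377 * 1.0
A = 1051.9431

1051.9431


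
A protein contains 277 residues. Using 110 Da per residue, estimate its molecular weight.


MW = n_residues * 110 Da
MW = 277 * 110
MW = 30470 Da

30470 Da


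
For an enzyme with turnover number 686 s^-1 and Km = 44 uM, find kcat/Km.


Catalytic efficiency = kcat / Km
= 686 / 44
= 15.5909 uM^-1*s^-1

15.5909 uM^-1*s^-1


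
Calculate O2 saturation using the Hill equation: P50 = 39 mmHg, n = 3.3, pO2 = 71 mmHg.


Y = pO2^n / (P50^n + pO2^n)
Y = 71^3.3 / (39^3.3 + 71^3.3)
Y = 87.84%

87.84%


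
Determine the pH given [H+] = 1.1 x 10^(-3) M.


pH = -log10([H+])
pH = -log10(1.1 x 10^(-3))
pH = 2.9586

2.9586


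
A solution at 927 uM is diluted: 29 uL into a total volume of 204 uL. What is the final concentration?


C2 = C1 * V1 / V2
C2 = 927 * 29 / 204
C2 = 131.7794 uM

131.7794 uM


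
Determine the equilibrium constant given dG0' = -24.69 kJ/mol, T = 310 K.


Keq = exp(-dG0 * 1000 / (R * T))
Keq = exp(-(-24.69) * 1000 / (8.314 * 310))
Keq = 14467.2699

14467.2699


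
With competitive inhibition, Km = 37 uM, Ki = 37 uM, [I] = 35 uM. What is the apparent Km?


Km_app = Km * (1 + [I]/Ki)
Km_app = 37 * (1 + 35/37)
Km_app = 72.0 uM

72.0 uM


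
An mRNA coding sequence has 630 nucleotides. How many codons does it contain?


codons = nucleotides / 3
codons = 630 / 3 = 210

210


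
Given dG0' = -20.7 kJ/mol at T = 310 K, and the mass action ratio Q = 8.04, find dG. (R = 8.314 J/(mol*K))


dG = dG0' + RT * ln(Q) / 1000
dG = -20.7 + 8.314 * 310 * ln(8.04) / 1000
dG = -15.3277 kJ/mol

-15.3277 kJ/mol


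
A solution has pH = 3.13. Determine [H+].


[H+] = 10^(-pH)
[H+] = 10^(-3.13)
[H+] = 7.413e-04 M

7.413e-04 M


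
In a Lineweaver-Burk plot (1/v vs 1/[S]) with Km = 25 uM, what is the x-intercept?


x-intercept = -1/Km
= -1/25
= -0.04 1/uM

-0.04 1/uM


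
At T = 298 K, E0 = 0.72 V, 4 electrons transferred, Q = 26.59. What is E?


E = E0 - (RT/nF) * ln(Q)
E = 0.72 - (8.314 * 298 / (4 * 96485)) * ln(26.59)
E = 0.6989 V

0.6989 V


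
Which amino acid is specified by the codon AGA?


Standard genetic code lookup.
Codon AGA -> Arg

Arg


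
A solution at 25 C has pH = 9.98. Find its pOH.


pOH = 14 - pH
pOH = 14 - 9.98
pOH = 4.02

4.02


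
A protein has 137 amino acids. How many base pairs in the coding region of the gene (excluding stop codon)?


Each amino acid = 1 codon = 3 bp
bp = 137 * 3 = 411 bp

411 bp


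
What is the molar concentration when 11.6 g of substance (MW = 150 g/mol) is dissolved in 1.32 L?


C = (mass / MW) / volume
C = (11.6 / 150) / 1.32
C = 0.0586 M

0.0586 M


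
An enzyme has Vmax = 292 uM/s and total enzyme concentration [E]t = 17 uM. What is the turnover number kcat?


kcat = Vmax / [E]t
kcat = 292 / 17
kcat = 17.1765 s^-1

17.1765 s^-1


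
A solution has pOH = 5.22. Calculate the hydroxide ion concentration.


[OH-] = 10^(-pOH)
[OH-] = 10^(-5.22)
[OH-] = 6.026e-06 M

6.026e-06 M


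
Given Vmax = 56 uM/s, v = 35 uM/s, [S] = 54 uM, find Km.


Km = [S] * (Vmax - v) / v
Km = 54 * (56 - 35) / 35
Km = 32.4 uM

32.4 uM


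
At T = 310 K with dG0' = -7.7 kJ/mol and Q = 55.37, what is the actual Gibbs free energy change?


dG = dG0' + RT * ln(Q) / 1000
dG = -7.7 + 8.314 * 310 * ln(55.37) / 1000
dG = 2.6455 kJ/mol

2.6455 kJ/mol


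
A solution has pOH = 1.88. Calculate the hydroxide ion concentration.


[OH-] = 10^(-pOH)
[OH-] = 10^(-1.88)
[OH-] = 0.0132 M

0.0132 M


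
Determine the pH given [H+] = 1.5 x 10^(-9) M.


pH = -log10([H+])
pH = -log10(1.5 x 10^(-9))
pH = 8.8239

8.8239


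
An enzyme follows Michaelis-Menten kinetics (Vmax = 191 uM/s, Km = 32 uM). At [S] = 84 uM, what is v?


v = Vmax * [S] / (Km + [S])
v = 191 * 84 / (32 + 84)
v = 138.3103 uM/s

138.3103 uM/s


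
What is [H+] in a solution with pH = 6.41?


[H+] = 10^(-pH)
[H+] = 10^(-6.41)
[H+] = 3.890e-07 M

3.890e-07 M


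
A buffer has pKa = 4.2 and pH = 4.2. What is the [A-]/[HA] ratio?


[A-]/[HA] = 10^(pH - pKa)
= 10^(4.2 - 4.2)
= 1.0

1.0


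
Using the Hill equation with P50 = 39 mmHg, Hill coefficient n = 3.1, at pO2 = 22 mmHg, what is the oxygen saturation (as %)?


Y = pO2^n / (P50^n + pO2^n)
Y = 22^3.1 / (39^3.1 + 22^3.1)
Y = 14.49%

14.49%


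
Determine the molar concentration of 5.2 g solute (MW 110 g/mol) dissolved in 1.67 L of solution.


C = (mass / MW) / volume
C = (5.2 / 110) / 1.67
C = 0.0283 M

0.0283 M


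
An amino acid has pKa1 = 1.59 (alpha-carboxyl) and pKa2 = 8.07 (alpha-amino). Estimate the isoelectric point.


pI = (pKa1 + pKa2) / 2
pI = (1.59 + 8.07) / 2
pI = 4.83

4.83


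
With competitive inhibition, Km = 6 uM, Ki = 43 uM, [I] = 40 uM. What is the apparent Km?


Km_app = Km * (1 + [I]/Ki)
Km_app = 6 * (1 + 40/43)
Km_app = 11.5814 uM

11.5814 uM


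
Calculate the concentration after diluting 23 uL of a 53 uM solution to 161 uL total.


C2 = C1 * V1 / V2
C2 = 53 * 23 / 161
C2 = 7.5714 uM

7.5714 uM


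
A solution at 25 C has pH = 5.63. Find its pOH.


pOH = 14 - pH
pOH = 14 - 5.63
pOH = 8.37

8.37


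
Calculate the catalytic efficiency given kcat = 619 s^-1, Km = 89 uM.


Catalytic efficiency = kcat / Km
= 619 / 89
= 6.9551 uM^-1*s^-1

6.9551 uM^-1*s^-1


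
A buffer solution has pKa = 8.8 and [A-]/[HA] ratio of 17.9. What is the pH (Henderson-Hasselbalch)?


pH = pKa + log10([A-]/[HA])
pH = 8.8 + log10(17.9)
pH = 10.0529

10.0529


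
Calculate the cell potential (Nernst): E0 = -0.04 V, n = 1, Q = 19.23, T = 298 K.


E = E0 - (RT/nF) * ln(Q)
E = -0.04 - (8.314 * 298 / (1 * 96485)) * ln(19.23)
E = -0.1159 V

-0.1159 V


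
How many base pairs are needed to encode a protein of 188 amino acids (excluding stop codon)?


Each amino acid = 1 codon = 3 bp
bp = 188 * 3 = 564 bp

564 bp


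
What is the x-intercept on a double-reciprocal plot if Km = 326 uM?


x-intercept = -1/Km
= -1/326
= -0.0031 1/uM

-0.0031 1/uM


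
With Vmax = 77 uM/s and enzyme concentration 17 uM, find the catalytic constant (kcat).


kcat = Vmax / [E]t
kcat = 77 / 17
kcat = 4.5294 s^-1

4.5294 s^-1


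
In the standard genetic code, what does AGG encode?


Standard genetic code lookup.
Codon AGG -> Arg

Arg


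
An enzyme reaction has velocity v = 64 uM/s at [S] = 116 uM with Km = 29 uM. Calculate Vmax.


Vmax = v * (Km + [S]) / [S]
Vmax = 64 * (29 + 116) / 116
Vmax = 80.0 uM/s

80.0 uM/s


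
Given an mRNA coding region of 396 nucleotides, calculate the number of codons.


codons = nucleotides / 3
codons = 396 / 3 = 132

132


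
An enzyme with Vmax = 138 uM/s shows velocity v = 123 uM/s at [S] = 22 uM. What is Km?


Km = [S] * (Vmax - v) / v
Km = 22 * (138 - 123) / 123
Km = 2.6829 uM

2.6829 uM


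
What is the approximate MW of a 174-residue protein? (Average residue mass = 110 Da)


MW = n_residues * 110 Da
MW = 174 * 110
MW = 19140 Da

19140 Da


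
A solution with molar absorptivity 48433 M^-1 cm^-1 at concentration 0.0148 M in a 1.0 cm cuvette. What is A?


A = epsilon * c * l
A = 48433 * 0.0148 * 1.0
A = 716.8084

716.8084


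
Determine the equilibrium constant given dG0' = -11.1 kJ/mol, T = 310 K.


Keq = exp(-dG0 * 1000 / (R * T))
Keq = exp(-(-11.1) * 1000 / (8.314 * 310))
Keq = 74.2001

74.2001


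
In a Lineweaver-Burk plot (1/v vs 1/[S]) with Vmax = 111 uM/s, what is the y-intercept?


y-intercept = 1/Vmax
= 1/111
= 0.009 s/uM

0.009 s/uM


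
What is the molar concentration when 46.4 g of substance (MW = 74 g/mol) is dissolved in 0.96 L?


C = (mass / MW) / volume
C = (46.4 / 74) / 0.96
C = 0.6532 M

0.6532 M


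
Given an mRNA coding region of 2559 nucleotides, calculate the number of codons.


codons = nucleotides / 3
codons = 2559 / 3 = 853

853


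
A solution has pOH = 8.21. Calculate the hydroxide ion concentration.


[OH-] = 10^(-pOH)
[OH-] = 10^(-8.21)
[OH-] = 6.166e-09 M

6.166e-09 M


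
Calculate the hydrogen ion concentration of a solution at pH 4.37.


[H+] = 10^(-pH)
[H+] = 10^(-4.37)
[H+] = 4.266e-05 M

4.266e-05 M


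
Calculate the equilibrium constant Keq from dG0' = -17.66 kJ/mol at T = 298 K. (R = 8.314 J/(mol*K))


Keq = exp(-dG0 * 1000 / (R * T))
Keq = exp(-(-17.66) * 1000 / (8.314 * 298))
Keq = 1246.3147

1246.3147


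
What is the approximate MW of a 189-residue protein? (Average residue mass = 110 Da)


MW = n_residues * 110 Da
MW = 189 * 110
MW = 20790 Da

20790 Da


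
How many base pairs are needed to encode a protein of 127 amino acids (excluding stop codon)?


Each amino acid = 1 codon = 3 bp
bp = 127 * 3 = 381 bp

381 bp


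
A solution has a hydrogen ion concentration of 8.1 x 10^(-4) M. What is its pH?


pH = -log10([H+])
pH = -log10(8.1 x 10^(-4))
pH = 3.0915

3.0915


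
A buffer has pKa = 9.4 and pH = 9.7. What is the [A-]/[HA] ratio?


[A-]/[HA] = 10^(pH - pKa)
= 10^(9.7 - 9.4)
= 1.9953

1.9953


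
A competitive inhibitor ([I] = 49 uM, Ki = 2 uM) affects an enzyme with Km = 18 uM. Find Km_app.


Km_app = Km * (1 + [I]/Ki)
Km_app = 18 * (1 + 49/2)
Km_app = 459.0 uM

459.0 uM


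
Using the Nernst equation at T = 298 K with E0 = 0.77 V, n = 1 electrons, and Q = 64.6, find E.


E = E0 - (RT/nF) * ln(Q)
E = 0.77 - (8.314 * 298 / (1 * 96485)) * ln(64.6)
E = 0.663 V

0.663 V


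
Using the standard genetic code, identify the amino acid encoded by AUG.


Standard genetic code lookup.
Codon AUG -> Met (start)

Met (start)


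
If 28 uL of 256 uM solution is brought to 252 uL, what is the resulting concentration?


C2 = C1 * V1 / V2
C2 = 256 * 28 / 252
C2 = 28.4444 uM

28.4444 uM


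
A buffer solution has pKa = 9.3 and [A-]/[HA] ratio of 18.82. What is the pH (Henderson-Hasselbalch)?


pH = pKa + log10([A-]/[HA])
pH = 9.3 + log10(18.82)
pH = 10.5746

10.5746


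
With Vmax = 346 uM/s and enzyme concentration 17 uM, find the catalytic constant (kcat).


kcat = Vmax / [E]t
kcat = 346 / 17
kcat = 20.3529 s^-1

20.3529 s^-1


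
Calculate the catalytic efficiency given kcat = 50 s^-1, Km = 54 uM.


Catalytic efficiency = kcat / Km
= 50 / 54
= 0.9259 uM^-1*s^-1

0.9259 uM^-1*s^-1


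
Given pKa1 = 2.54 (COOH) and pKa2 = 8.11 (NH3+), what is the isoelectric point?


pI = (pKa1 + pKa2) / 2
pI = (2.54 + 8.11) / 2
pI = 5.325

5.325


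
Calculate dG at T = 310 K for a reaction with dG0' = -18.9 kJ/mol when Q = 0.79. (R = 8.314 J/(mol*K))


dG = dG0' + RT * ln(Q) / 1000
dG = -18.9 + 8.314 * 310 * ln(0.79) / 1000
dG = -19.5075 kJ/mol

-19.5075 kJ/mol


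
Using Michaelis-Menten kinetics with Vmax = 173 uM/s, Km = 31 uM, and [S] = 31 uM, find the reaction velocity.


v = Vmax * [S] / (Km + [S])
v = 173 * 31 / (31 + 31)
v = 86.5 uM/s

86.5 uM/s


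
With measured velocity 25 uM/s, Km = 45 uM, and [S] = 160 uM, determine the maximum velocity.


Vmax = v * (Km + [S]) / [S]
Vmax = 25 * (45 + 160) / 160
Vmax = 32.0312 uM/s

32.0312 uM/s


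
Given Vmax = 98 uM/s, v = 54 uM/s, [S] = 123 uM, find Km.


Km = [S] * (Vmax - v) / v
Km = 123 * (98 - 54) / 54
Km = 100.2222 uM

100.2222 uM


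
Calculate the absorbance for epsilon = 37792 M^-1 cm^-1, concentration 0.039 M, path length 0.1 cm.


A = epsilon * c * l
A = 37792 * 0.039 * 0.1
A = 147.3888

147.3888


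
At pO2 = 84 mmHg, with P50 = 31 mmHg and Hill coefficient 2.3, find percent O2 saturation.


Y = pO2^n / (P50^n + pO2^n)
Y = 84^2.3 / (31^2.3 + 84^2.3)
Y = 90.83%

90.83%


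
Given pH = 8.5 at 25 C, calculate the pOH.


pOH = 14 - pH
pOH = 14 - 8.5
pOH = 5.5

5.5


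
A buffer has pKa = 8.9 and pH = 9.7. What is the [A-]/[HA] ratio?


[A-]/[HA] = 10^(pH - pKa)
= 10^(9.7 - 8.9)
= 6.3096

6.3096


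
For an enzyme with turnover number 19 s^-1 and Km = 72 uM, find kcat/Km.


Catalytic efficiency = kcat / Km
= 19 / 72
= 0.2639 uM^-1*s^-1

0.2639 uM^-1*s^-1


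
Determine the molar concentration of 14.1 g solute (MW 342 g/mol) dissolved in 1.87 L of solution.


C = (mass / MW) / volume
C = (14.1 / 342) / 1.87
C = 0.022 M

0.022 M


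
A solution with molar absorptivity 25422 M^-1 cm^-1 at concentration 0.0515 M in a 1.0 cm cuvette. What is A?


A = epsilon * c * l
A = 25422 * 0.0515 * 1.0
A = 1309.233

1309.233


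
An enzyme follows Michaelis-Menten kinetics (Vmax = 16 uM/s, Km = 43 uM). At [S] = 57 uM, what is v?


v = Vmax * [S] / (Km + [S])
v = 16 * 57 / (43 + 57)
v = 9.12 uM/s

9.12 uM/s


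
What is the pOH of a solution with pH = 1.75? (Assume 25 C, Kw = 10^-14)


pOH = 14 - pH
pOH = 14 - 1.75
pOH = 12.25

12.25


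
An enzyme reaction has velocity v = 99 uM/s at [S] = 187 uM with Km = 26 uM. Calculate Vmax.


Vmax = v * (Km + [S]) / [S]
Vmax = 99 * (26 + 187) / 187
Vmax = 112.7647 uM/s

112.7647 uM/s


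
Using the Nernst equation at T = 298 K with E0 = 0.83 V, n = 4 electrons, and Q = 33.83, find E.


E = E0 - (RT/nF) * ln(Q)
E = 0.83 - (8.314 * 298 / (4 * 96485)) * ln(33.83)
E = 0.8074 V

0.8074 V


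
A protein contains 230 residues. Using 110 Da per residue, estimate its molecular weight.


MW = n_residues * 110 Da
MW = 230 * 110
MW = 25300 Da

25300 Da


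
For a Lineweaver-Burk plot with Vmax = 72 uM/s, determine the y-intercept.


y-intercept = 1/Vmax
= 1/72
= 0.0139 s/uM

0.0139 s/uM
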